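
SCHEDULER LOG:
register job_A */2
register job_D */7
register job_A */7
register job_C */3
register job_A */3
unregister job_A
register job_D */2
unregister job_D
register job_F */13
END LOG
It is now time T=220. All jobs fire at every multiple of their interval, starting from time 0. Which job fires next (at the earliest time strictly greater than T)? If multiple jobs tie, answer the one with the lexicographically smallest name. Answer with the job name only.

Answer: job_F

Derivation:
Op 1: register job_A */2 -> active={job_A:*/2}
Op 2: register job_D */7 -> active={job_A:*/2, job_D:*/7}
Op 3: register job_A */7 -> active={job_A:*/7, job_D:*/7}
Op 4: register job_C */3 -> active={job_A:*/7, job_C:*/3, job_D:*/7}
Op 5: register job_A */3 -> active={job_A:*/3, job_C:*/3, job_D:*/7}
Op 6: unregister job_A -> active={job_C:*/3, job_D:*/7}
Op 7: register job_D */2 -> active={job_C:*/3, job_D:*/2}
Op 8: unregister job_D -> active={job_C:*/3}
Op 9: register job_F */13 -> active={job_C:*/3, job_F:*/13}
  job_C: interval 3, next fire after T=220 is 222
  job_F: interval 13, next fire after T=220 is 221
Earliest = 221, winner (lex tiebreak) = job_F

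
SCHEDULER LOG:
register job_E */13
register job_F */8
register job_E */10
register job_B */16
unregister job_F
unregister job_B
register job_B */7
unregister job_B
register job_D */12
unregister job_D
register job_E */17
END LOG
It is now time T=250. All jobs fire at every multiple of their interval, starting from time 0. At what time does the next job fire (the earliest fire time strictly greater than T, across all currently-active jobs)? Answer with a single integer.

Answer: 255

Derivation:
Op 1: register job_E */13 -> active={job_E:*/13}
Op 2: register job_F */8 -> active={job_E:*/13, job_F:*/8}
Op 3: register job_E */10 -> active={job_E:*/10, job_F:*/8}
Op 4: register job_B */16 -> active={job_B:*/16, job_E:*/10, job_F:*/8}
Op 5: unregister job_F -> active={job_B:*/16, job_E:*/10}
Op 6: unregister job_B -> active={job_E:*/10}
Op 7: register job_B */7 -> active={job_B:*/7, job_E:*/10}
Op 8: unregister job_B -> active={job_E:*/10}
Op 9: register job_D */12 -> active={job_D:*/12, job_E:*/10}
Op 10: unregister job_D -> active={job_E:*/10}
Op 11: register job_E */17 -> active={job_E:*/17}
  job_E: interval 17, next fire after T=250 is 255
Earliest fire time = 255 (job job_E)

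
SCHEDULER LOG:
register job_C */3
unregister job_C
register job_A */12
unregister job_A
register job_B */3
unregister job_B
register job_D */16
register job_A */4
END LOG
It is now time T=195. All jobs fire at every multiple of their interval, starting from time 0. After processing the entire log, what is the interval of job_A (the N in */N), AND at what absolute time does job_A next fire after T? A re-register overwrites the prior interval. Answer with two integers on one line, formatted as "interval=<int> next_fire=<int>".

Op 1: register job_C */3 -> active={job_C:*/3}
Op 2: unregister job_C -> active={}
Op 3: register job_A */12 -> active={job_A:*/12}
Op 4: unregister job_A -> active={}
Op 5: register job_B */3 -> active={job_B:*/3}
Op 6: unregister job_B -> active={}
Op 7: register job_D */16 -> active={job_D:*/16}
Op 8: register job_A */4 -> active={job_A:*/4, job_D:*/16}
Final interval of job_A = 4
Next fire of job_A after T=195: (195//4+1)*4 = 196

Answer: interval=4 next_fire=196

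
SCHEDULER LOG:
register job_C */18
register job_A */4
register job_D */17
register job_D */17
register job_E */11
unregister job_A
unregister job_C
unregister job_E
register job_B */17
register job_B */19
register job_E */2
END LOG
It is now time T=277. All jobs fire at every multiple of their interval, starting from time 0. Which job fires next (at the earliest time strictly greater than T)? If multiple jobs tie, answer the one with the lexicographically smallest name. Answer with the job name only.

Answer: job_E

Derivation:
Op 1: register job_C */18 -> active={job_C:*/18}
Op 2: register job_A */4 -> active={job_A:*/4, job_C:*/18}
Op 3: register job_D */17 -> active={job_A:*/4, job_C:*/18, job_D:*/17}
Op 4: register job_D */17 -> active={job_A:*/4, job_C:*/18, job_D:*/17}
Op 5: register job_E */11 -> active={job_A:*/4, job_C:*/18, job_D:*/17, job_E:*/11}
Op 6: unregister job_A -> active={job_C:*/18, job_D:*/17, job_E:*/11}
Op 7: unregister job_C -> active={job_D:*/17, job_E:*/11}
Op 8: unregister job_E -> active={job_D:*/17}
Op 9: register job_B */17 -> active={job_B:*/17, job_D:*/17}
Op 10: register job_B */19 -> active={job_B:*/19, job_D:*/17}
Op 11: register job_E */2 -> active={job_B:*/19, job_D:*/17, job_E:*/2}
  job_B: interval 19, next fire after T=277 is 285
  job_D: interval 17, next fire after T=277 is 289
  job_E: interval 2, next fire after T=277 is 278
Earliest = 278, winner (lex tiebreak) = job_E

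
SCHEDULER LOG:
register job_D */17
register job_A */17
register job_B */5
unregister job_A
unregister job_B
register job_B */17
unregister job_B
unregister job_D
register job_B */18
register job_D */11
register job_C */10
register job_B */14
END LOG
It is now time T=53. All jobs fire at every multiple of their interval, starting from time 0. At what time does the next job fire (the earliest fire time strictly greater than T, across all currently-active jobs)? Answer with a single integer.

Answer: 55

Derivation:
Op 1: register job_D */17 -> active={job_D:*/17}
Op 2: register job_A */17 -> active={job_A:*/17, job_D:*/17}
Op 3: register job_B */5 -> active={job_A:*/17, job_B:*/5, job_D:*/17}
Op 4: unregister job_A -> active={job_B:*/5, job_D:*/17}
Op 5: unregister job_B -> active={job_D:*/17}
Op 6: register job_B */17 -> active={job_B:*/17, job_D:*/17}
Op 7: unregister job_B -> active={job_D:*/17}
Op 8: unregister job_D -> active={}
Op 9: register job_B */18 -> active={job_B:*/18}
Op 10: register job_D */11 -> active={job_B:*/18, job_D:*/11}
Op 11: register job_C */10 -> active={job_B:*/18, job_C:*/10, job_D:*/11}
Op 12: register job_B */14 -> active={job_B:*/14, job_C:*/10, job_D:*/11}
  job_B: interval 14, next fire after T=53 is 56
  job_C: interval 10, next fire after T=53 is 60
  job_D: interval 11, next fire after T=53 is 55
Earliest fire time = 55 (job job_D)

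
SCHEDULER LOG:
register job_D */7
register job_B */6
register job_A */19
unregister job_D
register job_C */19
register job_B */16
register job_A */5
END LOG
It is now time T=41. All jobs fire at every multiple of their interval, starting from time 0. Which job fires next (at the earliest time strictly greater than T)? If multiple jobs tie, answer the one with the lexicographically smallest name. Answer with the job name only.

Op 1: register job_D */7 -> active={job_D:*/7}
Op 2: register job_B */6 -> active={job_B:*/6, job_D:*/7}
Op 3: register job_A */19 -> active={job_A:*/19, job_B:*/6, job_D:*/7}
Op 4: unregister job_D -> active={job_A:*/19, job_B:*/6}
Op 5: register job_C */19 -> active={job_A:*/19, job_B:*/6, job_C:*/19}
Op 6: register job_B */16 -> active={job_A:*/19, job_B:*/16, job_C:*/19}
Op 7: register job_A */5 -> active={job_A:*/5, job_B:*/16, job_C:*/19}
  job_A: interval 5, next fire after T=41 is 45
  job_B: interval 16, next fire after T=41 is 48
  job_C: interval 19, next fire after T=41 is 57
Earliest = 45, winner (lex tiebreak) = job_A

Answer: job_A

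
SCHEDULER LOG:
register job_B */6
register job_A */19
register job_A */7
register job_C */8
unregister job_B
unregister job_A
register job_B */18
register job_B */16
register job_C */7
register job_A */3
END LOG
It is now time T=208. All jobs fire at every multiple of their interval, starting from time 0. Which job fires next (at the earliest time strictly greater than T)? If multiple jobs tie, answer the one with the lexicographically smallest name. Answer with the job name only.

Op 1: register job_B */6 -> active={job_B:*/6}
Op 2: register job_A */19 -> active={job_A:*/19, job_B:*/6}
Op 3: register job_A */7 -> active={job_A:*/7, job_B:*/6}
Op 4: register job_C */8 -> active={job_A:*/7, job_B:*/6, job_C:*/8}
Op 5: unregister job_B -> active={job_A:*/7, job_C:*/8}
Op 6: unregister job_A -> active={job_C:*/8}
Op 7: register job_B */18 -> active={job_B:*/18, job_C:*/8}
Op 8: register job_B */16 -> active={job_B:*/16, job_C:*/8}
Op 9: register job_C */7 -> active={job_B:*/16, job_C:*/7}
Op 10: register job_A */3 -> active={job_A:*/3, job_B:*/16, job_C:*/7}
  job_A: interval 3, next fire after T=208 is 210
  job_B: interval 16, next fire after T=208 is 224
  job_C: interval 7, next fire after T=208 is 210
Earliest = 210, winner (lex tiebreak) = job_A

Answer: job_A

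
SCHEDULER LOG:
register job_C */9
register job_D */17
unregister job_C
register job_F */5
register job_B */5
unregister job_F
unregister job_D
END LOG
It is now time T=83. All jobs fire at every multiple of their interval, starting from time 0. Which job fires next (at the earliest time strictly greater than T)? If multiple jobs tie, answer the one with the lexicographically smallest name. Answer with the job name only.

Answer: job_B

Derivation:
Op 1: register job_C */9 -> active={job_C:*/9}
Op 2: register job_D */17 -> active={job_C:*/9, job_D:*/17}
Op 3: unregister job_C -> active={job_D:*/17}
Op 4: register job_F */5 -> active={job_D:*/17, job_F:*/5}
Op 5: register job_B */5 -> active={job_B:*/5, job_D:*/17, job_F:*/5}
Op 6: unregister job_F -> active={job_B:*/5, job_D:*/17}
Op 7: unregister job_D -> active={job_B:*/5}
  job_B: interval 5, next fire after T=83 is 85
Earliest = 85, winner (lex tiebreak) = job_B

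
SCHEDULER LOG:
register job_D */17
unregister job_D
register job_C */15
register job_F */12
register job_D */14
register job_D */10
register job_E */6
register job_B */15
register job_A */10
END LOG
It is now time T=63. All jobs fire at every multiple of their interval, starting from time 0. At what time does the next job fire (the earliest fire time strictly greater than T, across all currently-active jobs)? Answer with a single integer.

Op 1: register job_D */17 -> active={job_D:*/17}
Op 2: unregister job_D -> active={}
Op 3: register job_C */15 -> active={job_C:*/15}
Op 4: register job_F */12 -> active={job_C:*/15, job_F:*/12}
Op 5: register job_D */14 -> active={job_C:*/15, job_D:*/14, job_F:*/12}
Op 6: register job_D */10 -> active={job_C:*/15, job_D:*/10, job_F:*/12}
Op 7: register job_E */6 -> active={job_C:*/15, job_D:*/10, job_E:*/6, job_F:*/12}
Op 8: register job_B */15 -> active={job_B:*/15, job_C:*/15, job_D:*/10, job_E:*/6, job_F:*/12}
Op 9: register job_A */10 -> active={job_A:*/10, job_B:*/15, job_C:*/15, job_D:*/10, job_E:*/6, job_F:*/12}
  job_A: interval 10, next fire after T=63 is 70
  job_B: interval 15, next fire after T=63 is 75
  job_C: interval 15, next fire after T=63 is 75
  job_D: interval 10, next fire after T=63 is 70
  job_E: interval 6, next fire after T=63 is 66
  job_F: interval 12, next fire after T=63 is 72
Earliest fire time = 66 (job job_E)

Answer: 66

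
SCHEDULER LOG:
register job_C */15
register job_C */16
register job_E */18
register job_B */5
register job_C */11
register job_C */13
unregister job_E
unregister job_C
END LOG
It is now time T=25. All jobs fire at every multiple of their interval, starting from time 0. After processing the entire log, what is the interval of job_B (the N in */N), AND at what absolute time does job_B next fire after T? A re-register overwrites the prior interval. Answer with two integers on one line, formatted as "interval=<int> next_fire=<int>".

Op 1: register job_C */15 -> active={job_C:*/15}
Op 2: register job_C */16 -> active={job_C:*/16}
Op 3: register job_E */18 -> active={job_C:*/16, job_E:*/18}
Op 4: register job_B */5 -> active={job_B:*/5, job_C:*/16, job_E:*/18}
Op 5: register job_C */11 -> active={job_B:*/5, job_C:*/11, job_E:*/18}
Op 6: register job_C */13 -> active={job_B:*/5, job_C:*/13, job_E:*/18}
Op 7: unregister job_E -> active={job_B:*/5, job_C:*/13}
Op 8: unregister job_C -> active={job_B:*/5}
Final interval of job_B = 5
Next fire of job_B after T=25: (25//5+1)*5 = 30

Answer: interval=5 next_fire=30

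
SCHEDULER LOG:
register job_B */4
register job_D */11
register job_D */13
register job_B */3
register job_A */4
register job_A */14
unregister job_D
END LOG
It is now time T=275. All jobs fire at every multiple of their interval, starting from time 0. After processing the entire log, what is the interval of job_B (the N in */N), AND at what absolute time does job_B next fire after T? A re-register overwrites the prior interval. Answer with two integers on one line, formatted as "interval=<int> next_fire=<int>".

Answer: interval=3 next_fire=276

Derivation:
Op 1: register job_B */4 -> active={job_B:*/4}
Op 2: register job_D */11 -> active={job_B:*/4, job_D:*/11}
Op 3: register job_D */13 -> active={job_B:*/4, job_D:*/13}
Op 4: register job_B */3 -> active={job_B:*/3, job_D:*/13}
Op 5: register job_A */4 -> active={job_A:*/4, job_B:*/3, job_D:*/13}
Op 6: register job_A */14 -> active={job_A:*/14, job_B:*/3, job_D:*/13}
Op 7: unregister job_D -> active={job_A:*/14, job_B:*/3}
Final interval of job_B = 3
Next fire of job_B after T=275: (275//3+1)*3 = 276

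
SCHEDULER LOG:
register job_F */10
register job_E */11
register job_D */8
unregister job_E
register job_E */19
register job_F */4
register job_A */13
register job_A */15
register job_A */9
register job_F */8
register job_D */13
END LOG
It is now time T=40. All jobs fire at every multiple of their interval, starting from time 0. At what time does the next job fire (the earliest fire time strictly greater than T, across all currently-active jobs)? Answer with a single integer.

Op 1: register job_F */10 -> active={job_F:*/10}
Op 2: register job_E */11 -> active={job_E:*/11, job_F:*/10}
Op 3: register job_D */8 -> active={job_D:*/8, job_E:*/11, job_F:*/10}
Op 4: unregister job_E -> active={job_D:*/8, job_F:*/10}
Op 5: register job_E */19 -> active={job_D:*/8, job_E:*/19, job_F:*/10}
Op 6: register job_F */4 -> active={job_D:*/8, job_E:*/19, job_F:*/4}
Op 7: register job_A */13 -> active={job_A:*/13, job_D:*/8, job_E:*/19, job_F:*/4}
Op 8: register job_A */15 -> active={job_A:*/15, job_D:*/8, job_E:*/19, job_F:*/4}
Op 9: register job_A */9 -> active={job_A:*/9, job_D:*/8, job_E:*/19, job_F:*/4}
Op 10: register job_F */8 -> active={job_A:*/9, job_D:*/8, job_E:*/19, job_F:*/8}
Op 11: register job_D */13 -> active={job_A:*/9, job_D:*/13, job_E:*/19, job_F:*/8}
  job_A: interval 9, next fire after T=40 is 45
  job_D: interval 13, next fire after T=40 is 52
  job_E: interval 19, next fire after T=40 is 57
  job_F: interval 8, next fire after T=40 is 48
Earliest fire time = 45 (job job_A)

Answer: 45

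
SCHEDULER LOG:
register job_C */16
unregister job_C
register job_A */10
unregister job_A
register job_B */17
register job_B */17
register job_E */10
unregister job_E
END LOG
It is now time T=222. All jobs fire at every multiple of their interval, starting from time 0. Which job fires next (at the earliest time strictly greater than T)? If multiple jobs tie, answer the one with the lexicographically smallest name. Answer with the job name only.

Answer: job_B

Derivation:
Op 1: register job_C */16 -> active={job_C:*/16}
Op 2: unregister job_C -> active={}
Op 3: register job_A */10 -> active={job_A:*/10}
Op 4: unregister job_A -> active={}
Op 5: register job_B */17 -> active={job_B:*/17}
Op 6: register job_B */17 -> active={job_B:*/17}
Op 7: register job_E */10 -> active={job_B:*/17, job_E:*/10}
Op 8: unregister job_E -> active={job_B:*/17}
  job_B: interval 17, next fire after T=222 is 238
Earliest = 238, winner (lex tiebreak) = job_B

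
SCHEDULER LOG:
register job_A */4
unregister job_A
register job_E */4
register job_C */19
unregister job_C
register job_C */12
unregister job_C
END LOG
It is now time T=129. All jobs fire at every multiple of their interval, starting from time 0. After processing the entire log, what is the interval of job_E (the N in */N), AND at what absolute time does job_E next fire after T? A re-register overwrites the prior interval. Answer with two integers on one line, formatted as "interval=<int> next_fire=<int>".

Op 1: register job_A */4 -> active={job_A:*/4}
Op 2: unregister job_A -> active={}
Op 3: register job_E */4 -> active={job_E:*/4}
Op 4: register job_C */19 -> active={job_C:*/19, job_E:*/4}
Op 5: unregister job_C -> active={job_E:*/4}
Op 6: register job_C */12 -> active={job_C:*/12, job_E:*/4}
Op 7: unregister job_C -> active={job_E:*/4}
Final interval of job_E = 4
Next fire of job_E after T=129: (129//4+1)*4 = 132

Answer: interval=4 next_fire=132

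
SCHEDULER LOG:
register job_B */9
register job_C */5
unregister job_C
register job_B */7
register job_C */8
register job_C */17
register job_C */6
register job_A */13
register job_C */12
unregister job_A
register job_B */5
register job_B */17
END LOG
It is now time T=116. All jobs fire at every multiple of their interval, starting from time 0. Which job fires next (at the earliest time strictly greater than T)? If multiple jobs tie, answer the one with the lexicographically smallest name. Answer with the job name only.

Op 1: register job_B */9 -> active={job_B:*/9}
Op 2: register job_C */5 -> active={job_B:*/9, job_C:*/5}
Op 3: unregister job_C -> active={job_B:*/9}
Op 4: register job_B */7 -> active={job_B:*/7}
Op 5: register job_C */8 -> active={job_B:*/7, job_C:*/8}
Op 6: register job_C */17 -> active={job_B:*/7, job_C:*/17}
Op 7: register job_C */6 -> active={job_B:*/7, job_C:*/6}
Op 8: register job_A */13 -> active={job_A:*/13, job_B:*/7, job_C:*/6}
Op 9: register job_C */12 -> active={job_A:*/13, job_B:*/7, job_C:*/12}
Op 10: unregister job_A -> active={job_B:*/7, job_C:*/12}
Op 11: register job_B */5 -> active={job_B:*/5, job_C:*/12}
Op 12: register job_B */17 -> active={job_B:*/17, job_C:*/12}
  job_B: interval 17, next fire after T=116 is 119
  job_C: interval 12, next fire after T=116 is 120
Earliest = 119, winner (lex tiebreak) = job_B

Answer: job_B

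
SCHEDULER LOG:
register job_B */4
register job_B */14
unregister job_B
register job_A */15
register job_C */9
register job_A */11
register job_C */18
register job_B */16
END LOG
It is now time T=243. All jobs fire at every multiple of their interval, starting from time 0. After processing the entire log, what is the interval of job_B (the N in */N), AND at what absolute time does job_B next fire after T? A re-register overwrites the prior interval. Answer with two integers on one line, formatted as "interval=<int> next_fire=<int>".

Answer: interval=16 next_fire=256

Derivation:
Op 1: register job_B */4 -> active={job_B:*/4}
Op 2: register job_B */14 -> active={job_B:*/14}
Op 3: unregister job_B -> active={}
Op 4: register job_A */15 -> active={job_A:*/15}
Op 5: register job_C */9 -> active={job_A:*/15, job_C:*/9}
Op 6: register job_A */11 -> active={job_A:*/11, job_C:*/9}
Op 7: register job_C */18 -> active={job_A:*/11, job_C:*/18}
Op 8: register job_B */16 -> active={job_A:*/11, job_B:*/16, job_C:*/18}
Final interval of job_B = 16
Next fire of job_B after T=243: (243//16+1)*16 = 256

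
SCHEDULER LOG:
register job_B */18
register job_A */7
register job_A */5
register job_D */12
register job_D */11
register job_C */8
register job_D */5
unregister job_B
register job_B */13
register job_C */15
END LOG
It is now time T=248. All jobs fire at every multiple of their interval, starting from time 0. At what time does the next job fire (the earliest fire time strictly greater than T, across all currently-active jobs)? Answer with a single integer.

Answer: 250

Derivation:
Op 1: register job_B */18 -> active={job_B:*/18}
Op 2: register job_A */7 -> active={job_A:*/7, job_B:*/18}
Op 3: register job_A */5 -> active={job_A:*/5, job_B:*/18}
Op 4: register job_D */12 -> active={job_A:*/5, job_B:*/18, job_D:*/12}
Op 5: register job_D */11 -> active={job_A:*/5, job_B:*/18, job_D:*/11}
Op 6: register job_C */8 -> active={job_A:*/5, job_B:*/18, job_C:*/8, job_D:*/11}
Op 7: register job_D */5 -> active={job_A:*/5, job_B:*/18, job_C:*/8, job_D:*/5}
Op 8: unregister job_B -> active={job_A:*/5, job_C:*/8, job_D:*/5}
Op 9: register job_B */13 -> active={job_A:*/5, job_B:*/13, job_C:*/8, job_D:*/5}
Op 10: register job_C */15 -> active={job_A:*/5, job_B:*/13, job_C:*/15, job_D:*/5}
  job_A: interval 5, next fire after T=248 is 250
  job_B: interval 13, next fire after T=248 is 260
  job_C: interval 15, next fire after T=248 is 255
  job_D: interval 5, next fire after T=248 is 250
Earliest fire time = 250 (job job_A)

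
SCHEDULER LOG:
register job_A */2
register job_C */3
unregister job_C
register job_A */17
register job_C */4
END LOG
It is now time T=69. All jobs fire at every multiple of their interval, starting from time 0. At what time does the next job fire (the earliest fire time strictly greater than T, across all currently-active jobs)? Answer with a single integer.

Op 1: register job_A */2 -> active={job_A:*/2}
Op 2: register job_C */3 -> active={job_A:*/2, job_C:*/3}
Op 3: unregister job_C -> active={job_A:*/2}
Op 4: register job_A */17 -> active={job_A:*/17}
Op 5: register job_C */4 -> active={job_A:*/17, job_C:*/4}
  job_A: interval 17, next fire after T=69 is 85
  job_C: interval 4, next fire after T=69 is 72
Earliest fire time = 72 (job job_C)

Answer: 72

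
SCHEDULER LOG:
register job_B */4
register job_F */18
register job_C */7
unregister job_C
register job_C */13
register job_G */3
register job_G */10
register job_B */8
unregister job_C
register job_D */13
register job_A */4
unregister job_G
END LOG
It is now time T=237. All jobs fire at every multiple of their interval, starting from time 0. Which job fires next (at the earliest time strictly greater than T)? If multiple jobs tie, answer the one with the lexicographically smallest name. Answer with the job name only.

Op 1: register job_B */4 -> active={job_B:*/4}
Op 2: register job_F */18 -> active={job_B:*/4, job_F:*/18}
Op 3: register job_C */7 -> active={job_B:*/4, job_C:*/7, job_F:*/18}
Op 4: unregister job_C -> active={job_B:*/4, job_F:*/18}
Op 5: register job_C */13 -> active={job_B:*/4, job_C:*/13, job_F:*/18}
Op 6: register job_G */3 -> active={job_B:*/4, job_C:*/13, job_F:*/18, job_G:*/3}
Op 7: register job_G */10 -> active={job_B:*/4, job_C:*/13, job_F:*/18, job_G:*/10}
Op 8: register job_B */8 -> active={job_B:*/8, job_C:*/13, job_F:*/18, job_G:*/10}
Op 9: unregister job_C -> active={job_B:*/8, job_F:*/18, job_G:*/10}
Op 10: register job_D */13 -> active={job_B:*/8, job_D:*/13, job_F:*/18, job_G:*/10}
Op 11: register job_A */4 -> active={job_A:*/4, job_B:*/8, job_D:*/13, job_F:*/18, job_G:*/10}
Op 12: unregister job_G -> active={job_A:*/4, job_B:*/8, job_D:*/13, job_F:*/18}
  job_A: interval 4, next fire after T=237 is 240
  job_B: interval 8, next fire after T=237 is 240
  job_D: interval 13, next fire after T=237 is 247
  job_F: interval 18, next fire after T=237 is 252
Earliest = 240, winner (lex tiebreak) = job_A

Answer: job_A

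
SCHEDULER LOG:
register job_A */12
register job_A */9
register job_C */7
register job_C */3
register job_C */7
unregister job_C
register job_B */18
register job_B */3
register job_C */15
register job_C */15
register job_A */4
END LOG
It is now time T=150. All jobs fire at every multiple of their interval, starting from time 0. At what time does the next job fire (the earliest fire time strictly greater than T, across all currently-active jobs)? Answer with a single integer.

Op 1: register job_A */12 -> active={job_A:*/12}
Op 2: register job_A */9 -> active={job_A:*/9}
Op 3: register job_C */7 -> active={job_A:*/9, job_C:*/7}
Op 4: register job_C */3 -> active={job_A:*/9, job_C:*/3}
Op 5: register job_C */7 -> active={job_A:*/9, job_C:*/7}
Op 6: unregister job_C -> active={job_A:*/9}
Op 7: register job_B */18 -> active={job_A:*/9, job_B:*/18}
Op 8: register job_B */3 -> active={job_A:*/9, job_B:*/3}
Op 9: register job_C */15 -> active={job_A:*/9, job_B:*/3, job_C:*/15}
Op 10: register job_C */15 -> active={job_A:*/9, job_B:*/3, job_C:*/15}
Op 11: register job_A */4 -> active={job_A:*/4, job_B:*/3, job_C:*/15}
  job_A: interval 4, next fire after T=150 is 152
  job_B: interval 3, next fire after T=150 is 153
  job_C: interval 15, next fire after T=150 is 165
Earliest fire time = 152 (job job_A)

Answer: 152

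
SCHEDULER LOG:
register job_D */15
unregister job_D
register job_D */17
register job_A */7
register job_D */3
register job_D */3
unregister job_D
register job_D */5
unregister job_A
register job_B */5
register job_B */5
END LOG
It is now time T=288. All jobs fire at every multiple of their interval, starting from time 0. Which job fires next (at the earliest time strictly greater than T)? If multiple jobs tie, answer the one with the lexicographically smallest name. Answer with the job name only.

Op 1: register job_D */15 -> active={job_D:*/15}
Op 2: unregister job_D -> active={}
Op 3: register job_D */17 -> active={job_D:*/17}
Op 4: register job_A */7 -> active={job_A:*/7, job_D:*/17}
Op 5: register job_D */3 -> active={job_A:*/7, job_D:*/3}
Op 6: register job_D */3 -> active={job_A:*/7, job_D:*/3}
Op 7: unregister job_D -> active={job_A:*/7}
Op 8: register job_D */5 -> active={job_A:*/7, job_D:*/5}
Op 9: unregister job_A -> active={job_D:*/5}
Op 10: register job_B */5 -> active={job_B:*/5, job_D:*/5}
Op 11: register job_B */5 -> active={job_B:*/5, job_D:*/5}
  job_B: interval 5, next fire after T=288 is 290
  job_D: interval 5, next fire after T=288 is 290
Earliest = 290, winner (lex tiebreak) = job_B

Answer: job_B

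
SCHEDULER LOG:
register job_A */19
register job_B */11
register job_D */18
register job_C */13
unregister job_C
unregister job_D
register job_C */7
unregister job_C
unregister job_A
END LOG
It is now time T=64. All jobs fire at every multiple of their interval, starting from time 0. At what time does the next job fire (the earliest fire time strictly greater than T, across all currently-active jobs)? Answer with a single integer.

Answer: 66

Derivation:
Op 1: register job_A */19 -> active={job_A:*/19}
Op 2: register job_B */11 -> active={job_A:*/19, job_B:*/11}
Op 3: register job_D */18 -> active={job_A:*/19, job_B:*/11, job_D:*/18}
Op 4: register job_C */13 -> active={job_A:*/19, job_B:*/11, job_C:*/13, job_D:*/18}
Op 5: unregister job_C -> active={job_A:*/19, job_B:*/11, job_D:*/18}
Op 6: unregister job_D -> active={job_A:*/19, job_B:*/11}
Op 7: register job_C */7 -> active={job_A:*/19, job_B:*/11, job_C:*/7}
Op 8: unregister job_C -> active={job_A:*/19, job_B:*/11}
Op 9: unregister job_A -> active={job_B:*/11}
  job_B: interval 11, next fire after T=64 is 66
Earliest fire time = 66 (job job_B)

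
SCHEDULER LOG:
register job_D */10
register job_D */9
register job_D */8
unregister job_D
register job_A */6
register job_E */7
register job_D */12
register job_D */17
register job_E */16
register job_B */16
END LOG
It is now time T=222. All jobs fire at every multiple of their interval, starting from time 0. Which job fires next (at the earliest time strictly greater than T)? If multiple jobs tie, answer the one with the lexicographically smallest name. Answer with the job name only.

Answer: job_B

Derivation:
Op 1: register job_D */10 -> active={job_D:*/10}
Op 2: register job_D */9 -> active={job_D:*/9}
Op 3: register job_D */8 -> active={job_D:*/8}
Op 4: unregister job_D -> active={}
Op 5: register job_A */6 -> active={job_A:*/6}
Op 6: register job_E */7 -> active={job_A:*/6, job_E:*/7}
Op 7: register job_D */12 -> active={job_A:*/6, job_D:*/12, job_E:*/7}
Op 8: register job_D */17 -> active={job_A:*/6, job_D:*/17, job_E:*/7}
Op 9: register job_E */16 -> active={job_A:*/6, job_D:*/17, job_E:*/16}
Op 10: register job_B */16 -> active={job_A:*/6, job_B:*/16, job_D:*/17, job_E:*/16}
  job_A: interval 6, next fire after T=222 is 228
  job_B: interval 16, next fire after T=222 is 224
  job_D: interval 17, next fire after T=222 is 238
  job_E: interval 16, next fire after T=222 is 224
Earliest = 224, winner (lex tiebreak) = job_B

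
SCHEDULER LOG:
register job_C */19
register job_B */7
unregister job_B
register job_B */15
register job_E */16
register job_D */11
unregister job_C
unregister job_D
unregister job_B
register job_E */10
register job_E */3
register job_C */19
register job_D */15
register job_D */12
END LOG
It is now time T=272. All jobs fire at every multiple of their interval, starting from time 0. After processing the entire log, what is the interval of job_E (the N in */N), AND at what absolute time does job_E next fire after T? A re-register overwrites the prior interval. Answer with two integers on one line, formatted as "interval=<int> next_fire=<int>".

Op 1: register job_C */19 -> active={job_C:*/19}
Op 2: register job_B */7 -> active={job_B:*/7, job_C:*/19}
Op 3: unregister job_B -> active={job_C:*/19}
Op 4: register job_B */15 -> active={job_B:*/15, job_C:*/19}
Op 5: register job_E */16 -> active={job_B:*/15, job_C:*/19, job_E:*/16}
Op 6: register job_D */11 -> active={job_B:*/15, job_C:*/19, job_D:*/11, job_E:*/16}
Op 7: unregister job_C -> active={job_B:*/15, job_D:*/11, job_E:*/16}
Op 8: unregister job_D -> active={job_B:*/15, job_E:*/16}
Op 9: unregister job_B -> active={job_E:*/16}
Op 10: register job_E */10 -> active={job_E:*/10}
Op 11: register job_E */3 -> active={job_E:*/3}
Op 12: register job_C */19 -> active={job_C:*/19, job_E:*/3}
Op 13: register job_D */15 -> active={job_C:*/19, job_D:*/15, job_E:*/3}
Op 14: register job_D */12 -> active={job_C:*/19, job_D:*/12, job_E:*/3}
Final interval of job_E = 3
Next fire of job_E after T=272: (272//3+1)*3 = 273

Answer: interval=3 next_fire=273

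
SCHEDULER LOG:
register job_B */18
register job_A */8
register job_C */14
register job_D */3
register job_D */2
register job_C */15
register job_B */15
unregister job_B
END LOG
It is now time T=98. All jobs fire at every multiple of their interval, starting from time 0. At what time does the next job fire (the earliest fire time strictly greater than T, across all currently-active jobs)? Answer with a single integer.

Op 1: register job_B */18 -> active={job_B:*/18}
Op 2: register job_A */8 -> active={job_A:*/8, job_B:*/18}
Op 3: register job_C */14 -> active={job_A:*/8, job_B:*/18, job_C:*/14}
Op 4: register job_D */3 -> active={job_A:*/8, job_B:*/18, job_C:*/14, job_D:*/3}
Op 5: register job_D */2 -> active={job_A:*/8, job_B:*/18, job_C:*/14, job_D:*/2}
Op 6: register job_C */15 -> active={job_A:*/8, job_B:*/18, job_C:*/15, job_D:*/2}
Op 7: register job_B */15 -> active={job_A:*/8, job_B:*/15, job_C:*/15, job_D:*/2}
Op 8: unregister job_B -> active={job_A:*/8, job_C:*/15, job_D:*/2}
  job_A: interval 8, next fire after T=98 is 104
  job_C: interval 15, next fire after T=98 is 105
  job_D: interval 2, next fire after T=98 is 100
Earliest fire time = 100 (job job_D)

Answer: 100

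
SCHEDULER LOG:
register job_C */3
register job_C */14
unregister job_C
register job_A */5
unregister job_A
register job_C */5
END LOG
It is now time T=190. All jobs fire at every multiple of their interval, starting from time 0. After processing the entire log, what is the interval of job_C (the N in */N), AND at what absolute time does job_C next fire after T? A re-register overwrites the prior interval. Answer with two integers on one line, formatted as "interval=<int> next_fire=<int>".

Answer: interval=5 next_fire=195

Derivation:
Op 1: register job_C */3 -> active={job_C:*/3}
Op 2: register job_C */14 -> active={job_C:*/14}
Op 3: unregister job_C -> active={}
Op 4: register job_A */5 -> active={job_A:*/5}
Op 5: unregister job_A -> active={}
Op 6: register job_C */5 -> active={job_C:*/5}
Final interval of job_C = 5
Next fire of job_C after T=190: (190//5+1)*5 = 195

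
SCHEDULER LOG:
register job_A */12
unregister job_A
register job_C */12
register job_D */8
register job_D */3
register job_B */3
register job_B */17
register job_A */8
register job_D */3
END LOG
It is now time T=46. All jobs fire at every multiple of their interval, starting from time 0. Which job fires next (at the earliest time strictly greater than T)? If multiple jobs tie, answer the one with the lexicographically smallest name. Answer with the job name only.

Op 1: register job_A */12 -> active={job_A:*/12}
Op 2: unregister job_A -> active={}
Op 3: register job_C */12 -> active={job_C:*/12}
Op 4: register job_D */8 -> active={job_C:*/12, job_D:*/8}
Op 5: register job_D */3 -> active={job_C:*/12, job_D:*/3}
Op 6: register job_B */3 -> active={job_B:*/3, job_C:*/12, job_D:*/3}
Op 7: register job_B */17 -> active={job_B:*/17, job_C:*/12, job_D:*/3}
Op 8: register job_A */8 -> active={job_A:*/8, job_B:*/17, job_C:*/12, job_D:*/3}
Op 9: register job_D */3 -> active={job_A:*/8, job_B:*/17, job_C:*/12, job_D:*/3}
  job_A: interval 8, next fire after T=46 is 48
  job_B: interval 17, next fire after T=46 is 51
  job_C: interval 12, next fire after T=46 is 48
  job_D: interval 3, next fire after T=46 is 48
Earliest = 48, winner (lex tiebreak) = job_A

Answer: job_A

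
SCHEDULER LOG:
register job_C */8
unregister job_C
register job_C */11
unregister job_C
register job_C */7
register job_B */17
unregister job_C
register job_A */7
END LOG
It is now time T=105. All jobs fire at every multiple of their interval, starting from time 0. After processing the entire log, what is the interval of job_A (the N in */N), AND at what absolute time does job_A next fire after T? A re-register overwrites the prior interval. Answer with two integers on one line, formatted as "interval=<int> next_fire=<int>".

Answer: interval=7 next_fire=112

Derivation:
Op 1: register job_C */8 -> active={job_C:*/8}
Op 2: unregister job_C -> active={}
Op 3: register job_C */11 -> active={job_C:*/11}
Op 4: unregister job_C -> active={}
Op 5: register job_C */7 -> active={job_C:*/7}
Op 6: register job_B */17 -> active={job_B:*/17, job_C:*/7}
Op 7: unregister job_C -> active={job_B:*/17}
Op 8: register job_A */7 -> active={job_A:*/7, job_B:*/17}
Final interval of job_A = 7
Next fire of job_A after T=105: (105//7+1)*7 = 112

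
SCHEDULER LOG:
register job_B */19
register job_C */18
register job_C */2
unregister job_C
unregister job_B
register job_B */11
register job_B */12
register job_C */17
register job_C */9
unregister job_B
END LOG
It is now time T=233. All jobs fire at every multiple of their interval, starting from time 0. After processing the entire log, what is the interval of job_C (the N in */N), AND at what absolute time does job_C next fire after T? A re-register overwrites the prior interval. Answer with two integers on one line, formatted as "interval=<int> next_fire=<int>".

Answer: interval=9 next_fire=234

Derivation:
Op 1: register job_B */19 -> active={job_B:*/19}
Op 2: register job_C */18 -> active={job_B:*/19, job_C:*/18}
Op 3: register job_C */2 -> active={job_B:*/19, job_C:*/2}
Op 4: unregister job_C -> active={job_B:*/19}
Op 5: unregister job_B -> active={}
Op 6: register job_B */11 -> active={job_B:*/11}
Op 7: register job_B */12 -> active={job_B:*/12}
Op 8: register job_C */17 -> active={job_B:*/12, job_C:*/17}
Op 9: register job_C */9 -> active={job_B:*/12, job_C:*/9}
Op 10: unregister job_B -> active={job_C:*/9}
Final interval of job_C = 9
Next fire of job_C after T=233: (233//9+1)*9 = 234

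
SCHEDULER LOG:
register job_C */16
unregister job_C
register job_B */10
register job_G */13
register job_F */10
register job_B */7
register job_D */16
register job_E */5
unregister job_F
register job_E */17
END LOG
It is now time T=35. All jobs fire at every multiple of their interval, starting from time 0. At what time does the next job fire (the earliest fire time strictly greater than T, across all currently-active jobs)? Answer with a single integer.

Answer: 39

Derivation:
Op 1: register job_C */16 -> active={job_C:*/16}
Op 2: unregister job_C -> active={}
Op 3: register job_B */10 -> active={job_B:*/10}
Op 4: register job_G */13 -> active={job_B:*/10, job_G:*/13}
Op 5: register job_F */10 -> active={job_B:*/10, job_F:*/10, job_G:*/13}
Op 6: register job_B */7 -> active={job_B:*/7, job_F:*/10, job_G:*/13}
Op 7: register job_D */16 -> active={job_B:*/7, job_D:*/16, job_F:*/10, job_G:*/13}
Op 8: register job_E */5 -> active={job_B:*/7, job_D:*/16, job_E:*/5, job_F:*/10, job_G:*/13}
Op 9: unregister job_F -> active={job_B:*/7, job_D:*/16, job_E:*/5, job_G:*/13}
Op 10: register job_E */17 -> active={job_B:*/7, job_D:*/16, job_E:*/17, job_G:*/13}
  job_B: interval 7, next fire after T=35 is 42
  job_D: interval 16, next fire after T=35 is 48
  job_E: interval 17, next fire after T=35 is 51
  job_G: interval 13, next fire after T=35 is 39
Earliest fire time = 39 (job job_G)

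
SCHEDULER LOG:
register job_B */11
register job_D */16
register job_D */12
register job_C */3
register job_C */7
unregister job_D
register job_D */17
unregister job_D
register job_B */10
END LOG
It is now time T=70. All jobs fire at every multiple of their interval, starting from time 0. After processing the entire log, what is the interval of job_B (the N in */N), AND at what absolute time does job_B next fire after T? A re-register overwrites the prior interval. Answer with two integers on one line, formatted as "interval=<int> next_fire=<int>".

Answer: interval=10 next_fire=80

Derivation:
Op 1: register job_B */11 -> active={job_B:*/11}
Op 2: register job_D */16 -> active={job_B:*/11, job_D:*/16}
Op 3: register job_D */12 -> active={job_B:*/11, job_D:*/12}
Op 4: register job_C */3 -> active={job_B:*/11, job_C:*/3, job_D:*/12}
Op 5: register job_C */7 -> active={job_B:*/11, job_C:*/7, job_D:*/12}
Op 6: unregister job_D -> active={job_B:*/11, job_C:*/7}
Op 7: register job_D */17 -> active={job_B:*/11, job_C:*/7, job_D:*/17}
Op 8: unregister job_D -> active={job_B:*/11, job_C:*/7}
Op 9: register job_B */10 -> active={job_B:*/10, job_C:*/7}
Final interval of job_B = 10
Next fire of job_B after T=70: (70//10+1)*10 = 80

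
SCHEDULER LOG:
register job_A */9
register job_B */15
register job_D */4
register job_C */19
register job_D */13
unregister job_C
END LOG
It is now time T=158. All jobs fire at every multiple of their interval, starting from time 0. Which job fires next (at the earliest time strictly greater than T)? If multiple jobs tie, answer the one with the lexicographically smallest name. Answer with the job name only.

Op 1: register job_A */9 -> active={job_A:*/9}
Op 2: register job_B */15 -> active={job_A:*/9, job_B:*/15}
Op 3: register job_D */4 -> active={job_A:*/9, job_B:*/15, job_D:*/4}
Op 4: register job_C */19 -> active={job_A:*/9, job_B:*/15, job_C:*/19, job_D:*/4}
Op 5: register job_D */13 -> active={job_A:*/9, job_B:*/15, job_C:*/19, job_D:*/13}
Op 6: unregister job_C -> active={job_A:*/9, job_B:*/15, job_D:*/13}
  job_A: interval 9, next fire after T=158 is 162
  job_B: interval 15, next fire after T=158 is 165
  job_D: interval 13, next fire after T=158 is 169
Earliest = 162, winner (lex tiebreak) = job_A

Answer: job_A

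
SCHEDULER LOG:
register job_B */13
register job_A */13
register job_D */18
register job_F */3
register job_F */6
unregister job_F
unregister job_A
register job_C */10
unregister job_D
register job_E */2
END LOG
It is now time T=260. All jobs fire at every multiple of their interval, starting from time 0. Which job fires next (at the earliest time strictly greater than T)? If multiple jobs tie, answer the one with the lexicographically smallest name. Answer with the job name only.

Op 1: register job_B */13 -> active={job_B:*/13}
Op 2: register job_A */13 -> active={job_A:*/13, job_B:*/13}
Op 3: register job_D */18 -> active={job_A:*/13, job_B:*/13, job_D:*/18}
Op 4: register job_F */3 -> active={job_A:*/13, job_B:*/13, job_D:*/18, job_F:*/3}
Op 5: register job_F */6 -> active={job_A:*/13, job_B:*/13, job_D:*/18, job_F:*/6}
Op 6: unregister job_F -> active={job_A:*/13, job_B:*/13, job_D:*/18}
Op 7: unregister job_A -> active={job_B:*/13, job_D:*/18}
Op 8: register job_C */10 -> active={job_B:*/13, job_C:*/10, job_D:*/18}
Op 9: unregister job_D -> active={job_B:*/13, job_C:*/10}
Op 10: register job_E */2 -> active={job_B:*/13, job_C:*/10, job_E:*/2}
  job_B: interval 13, next fire after T=260 is 273
  job_C: interval 10, next fire after T=260 is 270
  job_E: interval 2, next fire after T=260 is 262
Earliest = 262, winner (lex tiebreak) = job_E

Answer: job_E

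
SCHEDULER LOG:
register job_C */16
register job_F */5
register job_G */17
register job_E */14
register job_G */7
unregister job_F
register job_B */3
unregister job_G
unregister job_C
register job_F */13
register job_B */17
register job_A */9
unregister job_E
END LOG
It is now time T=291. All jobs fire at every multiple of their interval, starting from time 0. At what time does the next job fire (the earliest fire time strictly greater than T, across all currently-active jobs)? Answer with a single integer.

Answer: 297

Derivation:
Op 1: register job_C */16 -> active={job_C:*/16}
Op 2: register job_F */5 -> active={job_C:*/16, job_F:*/5}
Op 3: register job_G */17 -> active={job_C:*/16, job_F:*/5, job_G:*/17}
Op 4: register job_E */14 -> active={job_C:*/16, job_E:*/14, job_F:*/5, job_G:*/17}
Op 5: register job_G */7 -> active={job_C:*/16, job_E:*/14, job_F:*/5, job_G:*/7}
Op 6: unregister job_F -> active={job_C:*/16, job_E:*/14, job_G:*/7}
Op 7: register job_B */3 -> active={job_B:*/3, job_C:*/16, job_E:*/14, job_G:*/7}
Op 8: unregister job_G -> active={job_B:*/3, job_C:*/16, job_E:*/14}
Op 9: unregister job_C -> active={job_B:*/3, job_E:*/14}
Op 10: register job_F */13 -> active={job_B:*/3, job_E:*/14, job_F:*/13}
Op 11: register job_B */17 -> active={job_B:*/17, job_E:*/14, job_F:*/13}
Op 12: register job_A */9 -> active={job_A:*/9, job_B:*/17, job_E:*/14, job_F:*/13}
Op 13: unregister job_E -> active={job_A:*/9, job_B:*/17, job_F:*/13}
  job_A: interval 9, next fire after T=291 is 297
  job_B: interval 17, next fire after T=291 is 306
  job_F: interval 13, next fire after T=291 is 299
Earliest fire time = 297 (job job_A)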